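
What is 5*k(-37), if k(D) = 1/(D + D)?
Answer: -5/74 ≈ -0.067568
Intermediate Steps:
k(D) = 1/(2*D)
5*k(-37) = 5*((½)/(-37)) = 5*((½)*(-1/37)) = 5*(-1/74) = -5/74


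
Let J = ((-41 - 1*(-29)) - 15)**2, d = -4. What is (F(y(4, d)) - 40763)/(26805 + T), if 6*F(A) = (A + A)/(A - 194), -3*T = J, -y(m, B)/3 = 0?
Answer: -40763/26562 ≈ -1.5346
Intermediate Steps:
y(m, B) = 0 (y(m, B) = -3*0 = 0)
J = 729 (J = ((-41 + 29) - 15)**2 = (-12 - 15)**2 = (-27)**2 = 729)
T = -243 (T = -1/3*729 = -243)
F(A) = A/(3*(-194 + A)) (F(A) = ((A + A)/(A - 194))/6 = ((2*A)/(-194 + A))/6 = (2*A/(-194 + A))/6 = A/(3*(-194 + A)))
(F(y(4, d)) - 40763)/(26805 + T) = ((1/3)*0/(-194 + 0) - 40763)/(26805 - 243) = ((1/3)*0/(-194) - 40763)/26562 = ((1/3)*0*(-1/194) - 40763)*(1/26562) = (0 - 40763)*(1/26562) = -40763*1/26562 = -40763/26562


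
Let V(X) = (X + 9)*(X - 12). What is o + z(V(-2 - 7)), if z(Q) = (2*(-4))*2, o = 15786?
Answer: 15770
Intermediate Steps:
V(X) = (-12 + X)*(9 + X) (V(X) = (9 + X)*(-12 + X) = (-12 + X)*(9 + X))
z(Q) = -16 (z(Q) = -8*2 = -16)
o + z(V(-2 - 7)) = 15786 - 16 = 15770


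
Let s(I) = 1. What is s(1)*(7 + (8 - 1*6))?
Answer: 9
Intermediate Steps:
s(1)*(7 + (8 - 1*6)) = 1*(7 + (8 - 1*6)) = 1*(7 + (8 - 6)) = 1*(7 + 2) = 1*9 = 9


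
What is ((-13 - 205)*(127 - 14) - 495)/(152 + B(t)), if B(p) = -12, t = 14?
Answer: -25129/140 ≈ -179.49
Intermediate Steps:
((-13 - 205)*(127 - 14) - 495)/(152 + B(t)) = ((-13 - 205)*(127 - 14) - 495)/(152 - 12) = (-218*113 - 495)/140 = (-24634 - 495)*(1/140) = -25129*1/140 = -25129/140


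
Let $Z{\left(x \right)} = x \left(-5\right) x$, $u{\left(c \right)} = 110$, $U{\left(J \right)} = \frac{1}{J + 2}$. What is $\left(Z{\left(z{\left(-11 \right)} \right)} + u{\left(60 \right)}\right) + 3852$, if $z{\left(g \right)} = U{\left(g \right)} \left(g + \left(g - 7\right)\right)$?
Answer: $\frac{316717}{81} \approx 3910.1$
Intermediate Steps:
$U{\left(J \right)} = \frac{1}{2 + J}$
$z{\left(g \right)} = \frac{-7 + 2 g}{2 + g}$ ($z{\left(g \right)} = \frac{g + \left(g - 7\right)}{2 + g} = \frac{g + \left(-7 + g\right)}{2 + g} = \frac{-7 + 2 g}{2 + g}$)
$Z{\left(x \right)} = - 5 x^{2}$ ($Z{\left(x \right)} = - 5 x x = - 5 x^{2}$)
$\left(Z{\left(z{\left(-11 \right)} \right)} + u{\left(60 \right)}\right) + 3852 = \left(- 5 \left(\frac{-7 + 2 \left(-11\right)}{2 - 11}\right)^{2} + 110\right) + 3852 = \left(- 5 \left(\frac{-7 - 22}{-9}\right)^{2} + 110\right) + 3852 = \left(- 5 \left(\left(- \frac{1}{9}\right) \left(-29\right)\right)^{2} + 110\right) + 3852 = \left(- 5 \left(\frac{29}{9}\right)^{2} + 110\right) + 3852 = \left(\left(-5\right) \frac{841}{81} + 110\right) + 3852 = \left(- \frac{4205}{81} + 110\right) + 3852 = \frac{4705}{81} + 3852 = \frac{316717}{81}$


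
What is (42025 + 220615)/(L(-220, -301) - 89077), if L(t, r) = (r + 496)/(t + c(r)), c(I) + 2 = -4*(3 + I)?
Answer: -50952160/17280899 ≈ -2.9485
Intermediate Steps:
c(I) = -14 - 4*I (c(I) = -2 - 4*(3 + I) = -2 + (-12 - 4*I) = -14 - 4*I)
L(t, r) = (496 + r)/(-14 + t - 4*r) (L(t, r) = (r + 496)/(t + (-14 - 4*r)) = (496 + r)/(-14 + t - 4*r))
(42025 + 220615)/(L(-220, -301) - 89077) = (42025 + 220615)/((-496 - 1*(-301))/(14 - 1*(-220) + 4*(-301)) - 89077) = 262640/((-496 + 301)/(14 + 220 - 1204) - 89077) = 262640/(-195/(-970) - 89077) = 262640/(-1/970*(-195) - 89077) = 262640/(39/194 - 89077) = 262640/(-17280899/194) = 262640*(-194/17280899) = -50952160/17280899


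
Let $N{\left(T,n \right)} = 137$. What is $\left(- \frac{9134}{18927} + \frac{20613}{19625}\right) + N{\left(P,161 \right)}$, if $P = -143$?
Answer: $\frac{51098492876}{371442375} \approx 137.57$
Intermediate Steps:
$\left(- \frac{9134}{18927} + \frac{20613}{19625}\right) + N{\left(P,161 \right)} = \left(- \frac{9134}{18927} + \frac{20613}{19625}\right) + 137 = \frac{210887501}{371442375} + 137 = \frac{51098492876}{371442375}$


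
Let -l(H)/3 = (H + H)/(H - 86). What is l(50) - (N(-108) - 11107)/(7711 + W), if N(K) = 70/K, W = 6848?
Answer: 7151363/786186 ≈ 9.0963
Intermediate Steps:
l(H) = -6*H/(-86 + H) (l(H) = -3*(H + H)/(H - 86) = -3*2*H/(-86 + H) = -6*H/(-86 + H))
l(50) - (N(-108) - 11107)/(7711 + W) = -6*50/(-86 + 50) - (70/(-108) - 11107)/(7711 + 6848) = -6*50/(-36) - (70*(-1/108) - 11107)/14559 = -6*50*(-1/36) - (-35/54 - 11107)/14559 = 25/3 - (-599813)/(54*14559) = 25/3 - 1*(-599813/786186) = 25/3 + 599813/786186 = 7151363/786186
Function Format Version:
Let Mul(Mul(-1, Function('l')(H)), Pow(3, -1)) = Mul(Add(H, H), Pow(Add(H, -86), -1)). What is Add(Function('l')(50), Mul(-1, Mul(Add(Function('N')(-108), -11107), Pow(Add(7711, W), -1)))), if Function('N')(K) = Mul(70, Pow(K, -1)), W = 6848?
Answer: Rational(7151363, 786186) ≈ 9.0963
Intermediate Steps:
Function('l')(H) = Mul(-6, H, Pow(Add(-86, H), -1)) (Function('l')(H) = Mul(-3, Mul(Add(H, H), Pow(Add(H, -86), -1))) = Mul(-3, Mul(Mul(2, H), Pow(Add(-86, H), -1))) = Mul(-3, Mul(2, H, Pow(Add(-86, H), -1))) = Mul(-6, H, Pow(Add(-86, H), -1)))
Add(Function('l')(50), Mul(-1, Mul(Add(Function('N')(-108), -11107), Pow(Add(7711, W), -1)))) = Add(Mul(-6, 50, Pow(Add(-86, 50), -1)), Mul(-1, Mul(Add(Mul(70, Pow(-108, -1)), -11107), Pow(Add(7711, 6848), -1)))) = Add(Mul(-6, 50, Pow(-36, -1)), Mul(-1, Mul(Add(Mul(70, Rational(-1, 108)), -11107), Pow(14559, -1)))) = Add(Mul(-6, 50, Rational(-1, 36)), Mul(-1, Mul(Add(Rational(-35, 54), -11107), Rational(1, 14559)))) = Add(Rational(25, 3), Mul(-1, Mul(Rational(-599813, 54), Rational(1, 14559)))) = Add(Rational(25, 3), Mul(-1, Rational(-599813, 786186))) = Add(Rational(25, 3), Rational(599813, 786186)) = Rational(7151363, 786186)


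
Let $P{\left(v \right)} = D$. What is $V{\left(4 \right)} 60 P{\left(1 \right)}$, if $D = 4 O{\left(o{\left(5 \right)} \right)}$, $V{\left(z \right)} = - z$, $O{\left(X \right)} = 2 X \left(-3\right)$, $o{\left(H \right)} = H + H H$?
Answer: $172800$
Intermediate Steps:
$o{\left(H \right)} = H + H^{2}$
$O{\left(X \right)} = - 6 X$
$D = -720$ ($D = 4 \left(- 6 \cdot 5 \left(1 + 5\right)\right) = 4 \left(- 6 \cdot 5 \cdot 6\right) = 4 \left(\left(-6\right) 30\right) = 4 \left(-180\right) = -720$)
$P{\left(v \right)} = -720$
$V{\left(4 \right)} 60 P{\left(1 \right)} = \left(-1\right) 4 \cdot 60 \left(-720\right) = \left(-4\right) 60 \left(-720\right) = \left(-240\right) \left(-720\right) = 172800$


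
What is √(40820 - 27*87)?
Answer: √38471 ≈ 196.14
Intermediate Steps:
√(40820 - 27*87) = √(40820 - 2349) = √38471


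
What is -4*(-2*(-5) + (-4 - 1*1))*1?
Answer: -20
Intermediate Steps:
-4*(-2*(-5) + (-4 - 1*1))*1 = -4*(10 + (-4 - 1))*1 = -4*(10 - 5)*1 = -4*5*1 = -20*1 = -20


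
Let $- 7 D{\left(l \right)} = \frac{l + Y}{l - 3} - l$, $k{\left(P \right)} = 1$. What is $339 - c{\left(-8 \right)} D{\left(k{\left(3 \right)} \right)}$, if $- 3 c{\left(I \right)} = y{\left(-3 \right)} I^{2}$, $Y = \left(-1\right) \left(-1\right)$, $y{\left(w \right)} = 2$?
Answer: $\frac{7375}{21} \approx 351.19$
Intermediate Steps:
$Y = 1$
$c{\left(I \right)} = - \frac{2 I^{2}}{3}$
$D{\left(l \right)} = \frac{l}{7} - \frac{1 + l}{7 \left(-3 + l\right)}$ ($D{\left(l \right)} = - \frac{\frac{l + 1}{l - 3} - l}{7} = - \frac{\frac{1 + l}{-3 + l} - l}{7} = - \frac{- l + \frac{1 + l}{-3 + l}}{7} = \frac{l}{7} - \frac{1 + l}{7 \left(-3 + l\right)}$)
$339 - c{\left(-8 \right)} D{\left(k{\left(3 \right)} \right)} = 339 - - \frac{2 \left(-8\right)^{2}}{3} \frac{-1 + 1^{2} - 4}{7 \left(-3 + 1\right)} = 339 - \left(- \frac{2}{3}\right) 64 \frac{-1 + 1 - 4}{7 \left(-2\right)} = 339 - - \frac{128 \cdot \frac{1}{7} \left(- \frac{1}{2}\right) \left(-4\right)}{3} = 339 - \left(- \frac{128}{3}\right) \frac{2}{7} = 339 - - \frac{256}{21} = 339 + \frac{256}{21} = \frac{7375}{21}$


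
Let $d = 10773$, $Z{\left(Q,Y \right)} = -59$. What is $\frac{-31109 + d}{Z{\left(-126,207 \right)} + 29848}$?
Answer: $- \frac{20336}{29789} \approx -0.68267$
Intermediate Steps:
$\frac{-31109 + d}{Z{\left(-126,207 \right)} + 29848} = \frac{-31109 + 10773}{-59 + 29848} = - \frac{20336}{29789}$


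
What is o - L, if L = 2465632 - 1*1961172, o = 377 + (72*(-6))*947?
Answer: -913187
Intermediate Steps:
o = -408727 (o = 377 - 432*947 = 377 - 409104 = -408727)
L = 504460 (L = 2465632 - 1961172 = 504460)
o - L = -408727 - 1*504460 = -408727 - 504460 = -913187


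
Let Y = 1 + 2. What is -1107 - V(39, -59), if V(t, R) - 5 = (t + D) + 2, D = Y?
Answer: -1156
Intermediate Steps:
Y = 3
D = 3
V(t, R) = 10 + t (V(t, R) = 5 + ((t + 3) + 2) = 5 + ((3 + t) + 2) = 5 + (5 + t) = 10 + t)
-1107 - V(39, -59) = -1107 - (10 + 39) = -1107 - 1*49 = -1107 - 49 = -1156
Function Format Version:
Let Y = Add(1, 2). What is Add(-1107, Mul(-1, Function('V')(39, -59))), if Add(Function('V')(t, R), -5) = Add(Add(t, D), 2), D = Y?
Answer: -1156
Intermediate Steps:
Y = 3
D = 3
Function('V')(t, R) = Add(10, t) (Function('V')(t, R) = Add(5, Add(Add(t, 3), 2)) = Add(5, Add(Add(3, t), 2)) = Add(5, Add(5, t)) = Add(10, t))
Add(-1107, Mul(-1, Function('V')(39, -59))) = Add(-1107, Mul(-1, Add(10, 39))) = Add(-1107, Mul(-1, 49)) = Add(-1107, -49) = -1156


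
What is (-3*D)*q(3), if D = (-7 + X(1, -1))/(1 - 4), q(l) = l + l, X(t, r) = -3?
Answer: -60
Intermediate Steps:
q(l) = 2*l
D = 10/3 (D = (-7 - 3)/(1 - 4) = -10/(-3) = -10*(-⅓) = 10/3 ≈ 3.3333)
(-3*D)*q(3) = (-3*10/3)*(2*3) = -10*6 = -60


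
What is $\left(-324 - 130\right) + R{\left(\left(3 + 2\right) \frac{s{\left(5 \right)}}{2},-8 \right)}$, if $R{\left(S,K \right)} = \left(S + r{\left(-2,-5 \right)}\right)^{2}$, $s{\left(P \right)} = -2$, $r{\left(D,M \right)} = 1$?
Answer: $-438$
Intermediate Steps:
$R{\left(S,K \right)} = \left(1 + S\right)^{2}$ ($R{\left(S,K \right)} = \left(S + 1\right)^{2} = \left(1 + S\right)^{2}$)
$\left(-324 - 130\right) + R{\left(\left(3 + 2\right) \frac{s{\left(5 \right)}}{2},-8 \right)} = \left(-324 - 130\right) + \left(1 + \left(3 + 2\right) \left(- \frac{2}{2}\right)\right)^{2} = -454 + \left(1 + 5 \left(\left(-2\right) \frac{1}{2}\right)\right)^{2} = -454 + \left(1 + 5 \left(-1\right)\right)^{2} = -454 + \left(1 - 5\right)^{2} = -454 + \left(-4\right)^{2} = -454 + 16 = -438$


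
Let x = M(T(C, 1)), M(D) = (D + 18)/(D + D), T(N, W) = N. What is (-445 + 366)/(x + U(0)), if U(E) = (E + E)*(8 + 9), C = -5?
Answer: 790/13 ≈ 60.769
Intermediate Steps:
M(D) = (18 + D)/(2*D) (M(D) = (18 + D)/((2*D)) = (18 + D)*(1/(2*D)) = (18 + D)/(2*D))
x = -13/10 (x = (½)*(18 - 5)/(-5) = (½)*(-⅕)*13 = -13/10 ≈ -1.3000)
U(E) = 34*E (U(E) = (2*E)*17 = 34*E)
(-445 + 366)/(x + U(0)) = (-445 + 366)/(-13/10 + 34*0) = -79/(-13/10 + 0) = -79/(-13/10) = -79*(-10/13) = 790/13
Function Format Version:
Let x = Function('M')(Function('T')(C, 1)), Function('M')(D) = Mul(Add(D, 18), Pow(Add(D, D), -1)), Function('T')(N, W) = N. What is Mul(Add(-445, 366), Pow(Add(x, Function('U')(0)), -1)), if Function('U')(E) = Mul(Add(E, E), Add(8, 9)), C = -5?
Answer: Rational(790, 13) ≈ 60.769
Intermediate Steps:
Function('M')(D) = Mul(Rational(1, 2), Pow(D, -1), Add(18, D)) (Function('M')(D) = Mul(Add(18, D), Pow(Mul(2, D), -1)) = Mul(Add(18, D), Mul(Rational(1, 2), Pow(D, -1))) = Mul(Rational(1, 2), Pow(D, -1), Add(18, D)))
x = Rational(-13, 10) (x = Mul(Rational(1, 2), Pow(-5, -1), Add(18, -5)) = Mul(Rational(1, 2), Rational(-1, 5), 13) = Rational(-13, 10) ≈ -1.3000)
Function('U')(E) = Mul(34, E) (Function('U')(E) = Mul(Mul(2, E), 17) = Mul(34, E))
Mul(Add(-445, 366), Pow(Add(x, Function('U')(0)), -1)) = Mul(Add(-445, 366), Pow(Add(Rational(-13, 10), Mul(34, 0)), -1)) = Mul(-79, Pow(Add(Rational(-13, 10), 0), -1)) = Mul(-79, Pow(Rational(-13, 10), -1)) = Mul(-79, Rational(-10, 13)) = Rational(790, 13)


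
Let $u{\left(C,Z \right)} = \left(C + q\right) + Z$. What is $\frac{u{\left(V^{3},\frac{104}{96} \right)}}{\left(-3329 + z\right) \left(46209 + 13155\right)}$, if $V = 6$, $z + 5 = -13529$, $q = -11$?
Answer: $- \frac{2473}{12012661584} \approx -2.0587 \cdot 10^{-7}$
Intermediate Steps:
$z = -13534$ ($z = -5 - 13529 = -13534$)
$u{\left(C,Z \right)} = -11 + C + Z$ ($u{\left(C,Z \right)} = \left(C - 11\right) + Z = \left(-11 + C\right) + Z = -11 + C + Z$)
$\frac{u{\left(V^{3},\frac{104}{96} \right)}}{\left(-3329 + z\right) \left(46209 + 13155\right)} = \frac{-11 + 6^{3} + \frac{104}{96}}{\left(-3329 - 13534\right) \left(46209 + 13155\right)} = \frac{-11 + 216 + 104 \cdot \frac{1}{96}}{\left(-16863\right) 59364} = \frac{-11 + 216 + \frac{13}{12}}{-1001055132} = \frac{2473}{12} \left(- \frac{1}{1001055132}\right) = - \frac{2473}{12012661584}$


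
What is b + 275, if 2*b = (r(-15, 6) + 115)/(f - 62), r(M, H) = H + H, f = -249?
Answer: 170923/622 ≈ 274.80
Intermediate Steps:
r(M, H) = 2*H
b = -127/622 (b = ((2*6 + 115)/(-249 - 62))/2 = ((12 + 115)/(-311))/2 = (127*(-1/311))/2 = (½)*(-127/311) = -127/622 ≈ -0.20418)
b + 275 = -127/622 + 275 = 170923/622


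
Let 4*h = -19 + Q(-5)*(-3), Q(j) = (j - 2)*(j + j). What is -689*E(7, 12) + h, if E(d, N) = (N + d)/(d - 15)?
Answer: 12633/8 ≈ 1579.1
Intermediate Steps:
Q(j) = 2*j*(-2 + j) (Q(j) = (-2 + j)*(2*j) = 2*j*(-2 + j))
E(d, N) = (N + d)/(-15 + d)
h = -229/4 (h = (-19 + (2*(-5)*(-2 - 5))*(-3))/4 = (-19 + (2*(-5)*(-7))*(-3))/4 = (-19 + 70*(-3))/4 = (-19 - 210)/4 = (¼)*(-229) = -229/4 ≈ -57.250)
-689*E(7, 12) + h = -689*(12 + 7)/(-15 + 7) - 229/4 = -689*19/(-8) - 229/4 = -(-689)*19/8 - 229/4 = -689*(-19/8) - 229/4 = 13091/8 - 229/4 = 12633/8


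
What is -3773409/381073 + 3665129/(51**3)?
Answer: 896135226158/50549714523 ≈ 17.728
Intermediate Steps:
-3773409/381073 + 3665129/(51**3) = -3773409*1/381073 + 3665129/132651 = -3773409/381073 + 3665129*(1/132651) = -3773409/381073 + 3665129/132651 = 896135226158/50549714523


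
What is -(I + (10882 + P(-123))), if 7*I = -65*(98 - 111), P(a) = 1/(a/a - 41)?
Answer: -3080753/280 ≈ -11003.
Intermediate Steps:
P(a) = -1/40 (P(a) = 1/(1 - 41) = 1/(-40) = -1/40)
I = 845/7 (I = (-65*(98 - 111))/7 = (-65*(-13))/7 = (⅐)*845 = 845/7 ≈ 120.71)
-(I + (10882 + P(-123))) = -(845/7 + (10882 - 1/40)) = -(845/7 + 435279/40) = -1*3080753/280 = -3080753/280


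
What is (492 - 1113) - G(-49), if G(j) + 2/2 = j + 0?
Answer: -571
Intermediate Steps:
G(j) = -1 + j (G(j) = -1 + (j + 0) = -1 + j)
(492 - 1113) - G(-49) = (492 - 1113) - (-1 - 49) = -621 - 1*(-50) = -621 + 50 = -571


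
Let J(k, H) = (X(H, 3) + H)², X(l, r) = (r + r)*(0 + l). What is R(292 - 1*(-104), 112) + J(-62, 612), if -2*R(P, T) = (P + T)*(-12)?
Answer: 18355704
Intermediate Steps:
R(P, T) = 6*P + 6*T (R(P, T) = -(P + T)*(-12)/2 = -(-12*P - 12*T)/2 = 6*P + 6*T)
X(l, r) = 2*l*r (X(l, r) = (2*r)*l = 2*l*r)
J(k, H) = 49*H² (J(k, H) = (2*H*3 + H)² = (6*H + H)² = (7*H)² = 49*H²)
R(292 - 1*(-104), 112) + J(-62, 612) = (6*(292 - 1*(-104)) + 6*112) + 49*612² = (6*(292 + 104) + 672) + 49*374544 = (6*396 + 672) + 18352656 = (2376 + 672) + 18352656 = 3048 + 18352656 = 18355704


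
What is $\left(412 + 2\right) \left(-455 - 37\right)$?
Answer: $-203688$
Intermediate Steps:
$\left(412 + 2\right) \left(-455 - 37\right) = 414 \left(-492\right) = -203688$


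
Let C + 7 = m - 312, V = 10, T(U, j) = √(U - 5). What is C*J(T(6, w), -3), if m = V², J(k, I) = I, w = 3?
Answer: 657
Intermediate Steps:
T(U, j) = √(-5 + U)
m = 100 (m = 10² = 100)
C = -219 (C = -7 + (100 - 312) = -7 - 212 = -219)
C*J(T(6, w), -3) = -219*(-3) = 657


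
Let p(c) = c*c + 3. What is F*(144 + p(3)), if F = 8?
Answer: 1248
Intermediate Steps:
p(c) = 3 + c² (p(c) = c² + 3 = 3 + c²)
F*(144 + p(3)) = 8*(144 + (3 + 3²)) = 8*(144 + (3 + 9)) = 8*(144 + 12) = 8*156 = 1248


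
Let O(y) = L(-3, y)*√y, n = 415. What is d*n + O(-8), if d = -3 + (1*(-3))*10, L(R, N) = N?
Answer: -13695 - 16*I*√2 ≈ -13695.0 - 22.627*I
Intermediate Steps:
d = -33 (d = -3 - 3*10 = -3 - 30 = -33)
O(y) = y^(3/2) (O(y) = y*√y = y^(3/2))
d*n + O(-8) = -33*415 + (-8)^(3/2) = -13695 - 16*I*√2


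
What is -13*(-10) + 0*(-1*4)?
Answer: 130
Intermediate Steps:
-13*(-10) + 0*(-1*4) = 130 + 0*(-4) = 130 + 0 = 130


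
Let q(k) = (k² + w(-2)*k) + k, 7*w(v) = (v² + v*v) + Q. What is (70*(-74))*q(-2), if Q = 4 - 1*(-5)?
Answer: 14800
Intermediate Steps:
Q = 9 (Q = 4 + 5 = 9)
w(v) = 9/7 + 2*v²/7 (w(v) = ((v² + v*v) + 9)/7 = ((v² + v²) + 9)/7 = (2*v² + 9)/7 = (9 + 2*v²)/7 = 9/7 + 2*v²/7)
q(k) = k² + 24*k/7 (q(k) = (k² + (9/7 + (2/7)*(-2)²)*k) + k = (k² + (9/7 + (2/7)*4)*k) + k = (k² + (9/7 + 8/7)*k) + k = (k² + 17*k/7) + k = k² + 24*k/7)
(70*(-74))*q(-2) = (70*(-74))*((⅐)*(-2)*(24 + 7*(-2))) = -740*(-2)*(24 - 14) = -740*(-2)*10 = -5180*(-20/7) = 14800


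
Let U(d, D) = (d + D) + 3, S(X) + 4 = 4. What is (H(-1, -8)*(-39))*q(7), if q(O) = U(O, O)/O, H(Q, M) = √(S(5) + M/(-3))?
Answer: -442*√6/7 ≈ -154.67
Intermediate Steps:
S(X) = 0 (S(X) = -4 + 4 = 0)
U(d, D) = 3 + D + d (U(d, D) = (D + d) + 3 = 3 + D + d)
H(Q, M) = √3*√(-M)/3 (H(Q, M) = √(0 + M/(-3)) = √(0 + M*(-⅓)) = √(0 - M/3) = √(-M/3) = √3*√(-M)/3)
q(O) = (3 + 2*O)/O (q(O) = (3 + O + O)/O = (3 + 2*O)/O)
(H(-1, -8)*(-39))*q(7) = ((√3*√(-1*(-8))/3)*(-39))*(2 + 3/7) = ((√3*√8/3)*(-39))*(2 + 3*(⅐)) = ((√3*(2*√2)/3)*(-39))*(2 + 3/7) = ((2*√6/3)*(-39))*(17/7) = -26*√6*(17/7) = -442*√6/7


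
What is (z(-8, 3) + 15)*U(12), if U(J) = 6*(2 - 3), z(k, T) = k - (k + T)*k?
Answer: 198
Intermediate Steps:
z(k, T) = k - k*(T + k) (z(k, T) = k - (T + k)*k = k - k*(T + k))
U(J) = -6 (U(J) = 6*(-1) = -6)
(z(-8, 3) + 15)*U(12) = (-8*(1 - 1*3 - 1*(-8)) + 15)*(-6) = (-8*(1 - 3 + 8) + 15)*(-6) = (-8*6 + 15)*(-6) = (-48 + 15)*(-6) = -33*(-6) = 198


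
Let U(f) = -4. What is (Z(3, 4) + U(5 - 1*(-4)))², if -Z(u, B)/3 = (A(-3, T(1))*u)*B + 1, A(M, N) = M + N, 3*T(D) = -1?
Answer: 12769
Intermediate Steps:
T(D) = -⅓ (T(D) = (⅓)*(-1) = -⅓)
Z(u, B) = -3 + 10*B*u (Z(u, B) = -3*(((-3 - ⅓)*u)*B + 1) = -3*((-10*u/3)*B + 1) = -3*(-10*B*u/3 + 1) = -3*(1 - 10*B*u/3) = -3 + 10*B*u)
(Z(3, 4) + U(5 - 1*(-4)))² = ((-3 + 10*4*3) - 4)² = ((-3 + 120) - 4)² = (117 - 4)² = 113² = 12769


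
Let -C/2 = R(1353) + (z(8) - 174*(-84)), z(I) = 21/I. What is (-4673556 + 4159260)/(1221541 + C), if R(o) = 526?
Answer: -2057184/4765007 ≈ -0.43173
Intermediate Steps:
C = -121157/4 (C = -2*(526 + (21/8 - 174*(-84))) = -2*(526 + (21*(1/8) + 14616)) = -2*(526 + (21/8 + 14616)) = -2*(526 + 116949/8) = -2*121157/8 = -121157/4 ≈ -30289.)
(-4673556 + 4159260)/(1221541 + C) = (-4673556 + 4159260)/(1221541 - 121157/4) = -514296/4765007/4 = -514296*4/4765007 = -2057184/4765007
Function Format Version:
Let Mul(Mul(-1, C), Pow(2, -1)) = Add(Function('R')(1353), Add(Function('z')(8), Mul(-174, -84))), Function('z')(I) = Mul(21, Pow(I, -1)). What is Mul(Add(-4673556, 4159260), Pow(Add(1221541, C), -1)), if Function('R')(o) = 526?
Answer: Rational(-2057184, 4765007) ≈ -0.43173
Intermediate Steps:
C = Rational(-121157, 4) (C = Mul(-2, Add(526, Add(Mul(21, Pow(8, -1)), Mul(-174, -84)))) = Mul(-2, Add(526, Add(Mul(21, Rational(1, 8)), 14616))) = Mul(-2, Add(526, Add(Rational(21, 8), 14616))) = Mul(-2, Add(526, Rational(116949, 8))) = Mul(-2, Rational(121157, 8)) = Rational(-121157, 4) ≈ -30289.)
Mul(Add(-4673556, 4159260), Pow(Add(1221541, C), -1)) = Mul(Add(-4673556, 4159260), Pow(Add(1221541, Rational(-121157, 4)), -1)) = Mul(-514296, Pow(Rational(4765007, 4), -1)) = Mul(-514296, Rational(4, 4765007)) = Rational(-2057184, 4765007)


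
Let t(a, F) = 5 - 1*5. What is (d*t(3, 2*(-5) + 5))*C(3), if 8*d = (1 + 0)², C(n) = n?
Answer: 0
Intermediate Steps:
t(a, F) = 0 (t(a, F) = 5 - 5 = 0)
d = ⅛ (d = (1 + 0)²/8 = (⅛)*1² = (⅛)*1 = ⅛ ≈ 0.12500)
(d*t(3, 2*(-5) + 5))*C(3) = ((⅛)*0)*3 = 0*3 = 0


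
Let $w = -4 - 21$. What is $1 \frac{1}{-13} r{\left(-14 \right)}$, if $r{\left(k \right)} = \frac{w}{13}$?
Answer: $\frac{25}{169} \approx 0.14793$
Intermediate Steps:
$w = -25$
$r{\left(k \right)} = - \frac{25}{13}$
$1 \frac{1}{-13} r{\left(-14 \right)} = 1 \frac{1}{-13} \left(- \frac{25}{13}\right) = 1 \left(- \frac{1}{13}\right) \left(- \frac{25}{13}\right) = \left(- \frac{1}{13}\right) \left(- \frac{25}{13}\right) = \frac{25}{169}$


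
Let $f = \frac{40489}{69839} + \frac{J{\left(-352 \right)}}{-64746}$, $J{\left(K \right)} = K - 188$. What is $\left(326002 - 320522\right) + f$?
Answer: $\frac{3792791661}{692041} \approx 5480.6$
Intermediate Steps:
$J{\left(K \right)} = -188 + K$
$f = \frac{406981}{692041}$ ($f = \frac{40489}{69839} + \frac{-188 - 352}{-64746} = 40489 \cdot \frac{1}{69839} - - \frac{10}{1199} = \frac{40489}{69839} + \frac{10}{1199} = \frac{406981}{692041} \approx 0.58809$)
$\left(326002 - 320522\right) + f = \left(326002 - 320522\right) + \frac{406981}{692041} = 5480 + \frac{406981}{692041} = \frac{3792791661}{692041}$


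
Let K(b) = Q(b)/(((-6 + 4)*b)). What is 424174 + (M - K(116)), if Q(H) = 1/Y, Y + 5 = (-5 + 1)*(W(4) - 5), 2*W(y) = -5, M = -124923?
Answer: 1735655801/5800 ≈ 2.9925e+5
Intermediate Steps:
W(y) = -5/2 (W(y) = (½)*(-5) = -5/2)
Y = 25 (Y = -5 + (-5 + 1)*(-5/2 - 5) = -5 - 4*(-15/2) = -5 + 30 = 25)
Q(H) = 1/25
K(b) = -1/(50*b) (K(b) = 1/(25*(((-6 + 4)*b))) = 1/(25*((-2*b))) = (-1/(2*b))/25 = -1/(50*b))
424174 + (M - K(116)) = 424174 + (-124923 - (-1)/(50*116)) = 424174 + (-124923 - 1*(-1/5800)) = 424174 + (-124923 + 1/5800) = 424174 - 724553399/5800 = 1735655801/5800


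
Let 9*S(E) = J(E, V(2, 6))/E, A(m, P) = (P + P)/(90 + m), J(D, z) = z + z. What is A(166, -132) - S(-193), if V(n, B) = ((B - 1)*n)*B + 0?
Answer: -17827/18528 ≈ -0.96217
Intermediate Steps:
V(n, B) = B*n*(-1 + B) (V(n, B) = ((-1 + B)*n)*B + 0 = (n*(-1 + B))*B + 0 = B*n*(-1 + B) + 0 = B*n*(-1 + B))
J(D, z) = 2*z
A(m, P) = 2*P/(90 + m) (A(m, P) = (2*P)/(90 + m) = 2*P/(90 + m))
S(E) = 40/(3*E) (S(E) = ((2*(6*2*(-1 + 6)))/E)/9 = ((2*(6*2*5))/E)/9 = ((2*60)/E)/9 = (120/E)/9 = 40/(3*E))
A(166, -132) - S(-193) = 2*(-132)/(90 + 166) - 40/(3*(-193)) = 2*(-132)/256 - 40*(-1)/(3*193) = 2*(-132)*(1/256) - 1*(-40/579) = -33/32 + 40/579 = -17827/18528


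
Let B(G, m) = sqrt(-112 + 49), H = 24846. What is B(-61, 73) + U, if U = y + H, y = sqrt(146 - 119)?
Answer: 24846 + 3*sqrt(3) + 3*I*sqrt(7) ≈ 24851.0 + 7.9373*I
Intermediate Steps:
y = 3*sqrt(3) (y = sqrt(27) = 3*sqrt(3) ≈ 5.1962)
B(G, m) = 3*I*sqrt(7) (B(G, m) = sqrt(-63) = 3*I*sqrt(7))
U = 24846 + 3*sqrt(3) (U = 3*sqrt(3) + 24846 = 24846 + 3*sqrt(3) ≈ 24851.)
B(-61, 73) + U = 3*I*sqrt(7) + (24846 + 3*sqrt(3)) = 24846 + 3*sqrt(3) + 3*I*sqrt(7)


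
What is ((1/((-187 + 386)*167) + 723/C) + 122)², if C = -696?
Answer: 869776167918003921/59444963523136 ≈ 14632.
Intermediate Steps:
((1/((-187 + 386)*167) + 723/C) + 122)² = ((1/((-187 + 386)*167) + 723/(-696)) + 122)² = (((1/167)/199 + 723*(-1/696)) + 122)² = (((1/199)*(1/167) - 241/232) + 122)² = ((1/33233 - 241/232) + 122)² = (-8008921/7710056 + 122)² = (932617911/7710056)² = 869776167918003921/59444963523136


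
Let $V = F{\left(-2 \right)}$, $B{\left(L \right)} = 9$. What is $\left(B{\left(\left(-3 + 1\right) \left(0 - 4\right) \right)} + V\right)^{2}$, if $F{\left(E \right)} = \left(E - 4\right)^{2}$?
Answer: $2025$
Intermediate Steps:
$F{\left(E \right)} = \left(-4 + E\right)^{2}$
$V = 36$ ($V = \left(-4 - 2\right)^{2} = \left(-6\right)^{2} = 36$)
$\left(B{\left(\left(-3 + 1\right) \left(0 - 4\right) \right)} + V\right)^{2} = \left(9 + 36\right)^{2} = 45^{2} = 2025$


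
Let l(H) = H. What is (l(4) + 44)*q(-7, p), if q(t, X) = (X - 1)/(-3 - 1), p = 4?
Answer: -36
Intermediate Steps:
q(t, X) = 1/4 - X/4 (q(t, X) = (-1 + X)/(-4) = (-1 + X)*(-1/4) = 1/4 - X/4)
(l(4) + 44)*q(-7, p) = (4 + 44)*(1/4 - 1/4*4) = 48*(1/4 - 1) = 48*(-3/4) = -36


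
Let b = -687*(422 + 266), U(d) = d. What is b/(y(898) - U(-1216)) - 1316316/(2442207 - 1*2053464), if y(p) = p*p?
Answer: -103902069944/26163051805 ≈ -3.9713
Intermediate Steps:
y(p) = p²
b = -472656 (b = -687*688 = -472656)
b/(y(898) - U(-1216)) - 1316316/(2442207 - 1*2053464) = -472656/(898² - 1*(-1216)) - 1316316/(2442207 - 1*2053464) = -472656/(806404 + 1216) - 1316316/(2442207 - 2053464) = -472656/807620 - 1316316/388743 = -472656*1/807620 - 1316316*1/388743 = -118164/201905 - 438772/129581 = -103902069944/26163051805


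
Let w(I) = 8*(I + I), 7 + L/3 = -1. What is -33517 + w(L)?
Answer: -33901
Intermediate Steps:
L = -24 (L = -21 + 3*(-1) = -21 - 3 = -24)
w(I) = 16*I (w(I) = 8*(2*I) = 16*I)
-33517 + w(L) = -33517 + 16*(-24) = -33517 - 384 = -33901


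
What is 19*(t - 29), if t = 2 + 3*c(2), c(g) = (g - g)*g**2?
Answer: -513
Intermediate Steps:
c(g) = 0 (c(g) = 0*g**2 = 0)
t = 2 (t = 2 + 3*0 = 2 + 0 = 2)
19*(t - 29) = 19*(2 - 29) = 19*(-27) = -513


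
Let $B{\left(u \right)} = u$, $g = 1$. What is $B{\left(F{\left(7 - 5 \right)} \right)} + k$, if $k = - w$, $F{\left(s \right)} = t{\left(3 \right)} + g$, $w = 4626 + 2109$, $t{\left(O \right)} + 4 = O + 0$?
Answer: $-6735$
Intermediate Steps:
$t{\left(O \right)} = -4 + O$ ($t{\left(O \right)} = -4 + \left(O + 0\right) = -4 + O$)
$w = 6735$
$F{\left(s \right)} = 0$ ($F{\left(s \right)} = \left(-4 + 3\right) + 1 = -1 + 1 = 0$)
$k = -6735$ ($k = \left(-1\right) 6735 = -6735$)
$B{\left(F{\left(7 - 5 \right)} \right)} + k = 0 - 6735 = -6735$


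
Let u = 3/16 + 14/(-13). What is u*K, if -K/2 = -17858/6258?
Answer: -1651865/325416 ≈ -5.0762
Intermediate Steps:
u = -185/208 (u = 3*(1/16) + 14*(-1/13) = 3/16 - 14/13 = -185/208 ≈ -0.88942)
K = 17858/3129 (K = -(-35716)/6258 = -2*(-8929/3129) = 17858/3129 ≈ 5.7073)
u*K = -185/208*17858/3129 = -1651865/325416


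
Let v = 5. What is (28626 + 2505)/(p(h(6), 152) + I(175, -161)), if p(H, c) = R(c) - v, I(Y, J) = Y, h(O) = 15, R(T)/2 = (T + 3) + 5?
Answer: 31131/490 ≈ 63.533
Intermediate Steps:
R(T) = 16 + 2*T (R(T) = 2*((T + 3) + 5) = 2*((3 + T) + 5) = 2*(8 + T) = 16 + 2*T)
p(H, c) = 11 + 2*c (p(H, c) = (16 + 2*c) - 1*5 = (16 + 2*c) - 5 = 11 + 2*c)
(28626 + 2505)/(p(h(6), 152) + I(175, -161)) = (28626 + 2505)/((11 + 2*152) + 175) = 31131/((11 + 304) + 175) = 31131/(315 + 175) = 31131/490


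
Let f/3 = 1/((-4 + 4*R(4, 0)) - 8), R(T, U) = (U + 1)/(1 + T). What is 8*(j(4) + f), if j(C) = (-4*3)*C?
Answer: -2703/7 ≈ -386.14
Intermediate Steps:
R(T, U) = (1 + U)/(1 + T)
j(C) = -12*C
f = -15/56 (f = 3/((-4 + 4*((1 + 0)/(1 + 4))) - 8) = 3/((-4 + 4*(1/5)) - 8) = 3/((-4 + 4*((⅕)*1)) - 8) = 3/((-4 + 4*(⅕)) - 8) = 3/((-4 + ⅘) - 8) = 3/(-16/5 - 8) = 3/(-56/5) = 3*(-5/56) = -15/56 ≈ -0.26786)
8*(j(4) + f) = 8*(-12*4 - 15/56) = 8*(-48 - 15/56) = 8*(-2703/56) = -2703/7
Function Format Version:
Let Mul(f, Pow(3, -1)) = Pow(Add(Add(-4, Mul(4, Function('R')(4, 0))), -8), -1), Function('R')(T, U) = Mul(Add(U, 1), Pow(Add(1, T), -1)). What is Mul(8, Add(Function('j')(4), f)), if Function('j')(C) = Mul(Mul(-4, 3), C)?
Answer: Rational(-2703, 7) ≈ -386.14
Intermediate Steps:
Function('R')(T, U) = Mul(Pow(Add(1, T), -1), Add(1, U)) (Function('R')(T, U) = Mul(Add(1, U), Pow(Add(1, T), -1)) = Mul(Pow(Add(1, T), -1), Add(1, U)))
Function('j')(C) = Mul(-12, C)
f = Rational(-15, 56) (f = Mul(3, Pow(Add(Add(-4, Mul(4, Mul(Pow(Add(1, 4), -1), Add(1, 0)))), -8), -1)) = Mul(3, Pow(Add(Add(-4, Mul(4, Mul(Pow(5, -1), 1))), -8), -1)) = Mul(3, Pow(Add(Add(-4, Mul(4, Mul(Rational(1, 5), 1))), -8), -1)) = Mul(3, Pow(Add(Add(-4, Mul(4, Rational(1, 5))), -8), -1)) = Mul(3, Pow(Add(Add(-4, Rational(4, 5)), -8), -1)) = Mul(3, Pow(Add(Rational(-16, 5), -8), -1)) = Mul(3, Pow(Rational(-56, 5), -1)) = Mul(3, Rational(-5, 56)) = Rational(-15, 56) ≈ -0.26786)
Mul(8, Add(Function('j')(4), f)) = Mul(8, Add(Mul(-12, 4), Rational(-15, 56))) = Mul(8, Add(-48, Rational(-15, 56))) = Mul(8, Rational(-2703, 56)) = Rational(-2703, 7)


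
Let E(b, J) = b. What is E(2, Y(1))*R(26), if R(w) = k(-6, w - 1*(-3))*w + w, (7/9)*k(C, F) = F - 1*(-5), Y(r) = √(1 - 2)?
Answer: 16276/7 ≈ 2325.1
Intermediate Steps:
Y(r) = I (Y(r) = √(-1) = I)
k(C, F) = 45/7 + 9*F/7 (k(C, F) = 9*(F - 1*(-5))/7 = 9*(F + 5)/7 = 9*(5 + F)/7 = 45/7 + 9*F/7)
R(w) = w + w*(72/7 + 9*w/7) (R(w) = (45/7 + 9*(w - 1*(-3))/7)*w + w = (45/7 + 9*(w + 3)/7)*w + w = (45/7 + 9*(3 + w)/7)*w + w = (45/7 + (27/7 + 9*w/7))*w + w = (72/7 + 9*w/7)*w + w = w*(72/7 + 9*w/7) + w = w + w*(72/7 + 9*w/7))
E(2, Y(1))*R(26) = 2*((⅐)*26*(79 + 9*26)) = 2*((⅐)*26*(79 + 234)) = 2*((⅐)*26*313) = 2*(8138/7) = 16276/7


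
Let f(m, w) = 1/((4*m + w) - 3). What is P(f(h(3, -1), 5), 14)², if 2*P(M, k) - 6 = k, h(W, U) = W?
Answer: 100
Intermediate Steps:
f(m, w) = 1/(-3 + w + 4*m) (f(m, w) = 1/((w + 4*m) - 3) = 1/(-3 + w + 4*m))
P(M, k) = 3 + k/2
P(f(h(3, -1), 5), 14)² = (3 + (½)*14)² = (3 + 7)² = 10² = 100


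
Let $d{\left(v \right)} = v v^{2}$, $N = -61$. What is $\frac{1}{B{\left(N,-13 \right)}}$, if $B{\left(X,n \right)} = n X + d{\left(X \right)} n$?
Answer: $\frac{1}{2951546} \approx 3.3881 \cdot 10^{-7}$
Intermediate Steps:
$d{\left(v \right)} = v^{3}$
$B{\left(X,n \right)} = X n + n X^{3}$ ($B{\left(X,n \right)} = n X + X^{3} n = X n + n X^{3}$)
$\frac{1}{B{\left(N,-13 \right)}} = \frac{1}{\left(-61\right) \left(-13\right) \left(1 + \left(-61\right)^{2}\right)} = \frac{1}{\left(-61\right) \left(-13\right) \left(1 + 3721\right)} = \frac{1}{\left(-61\right) \left(-13\right) 3722} = \frac{1}{2951546}$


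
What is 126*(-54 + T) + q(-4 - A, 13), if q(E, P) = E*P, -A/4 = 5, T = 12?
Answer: -5084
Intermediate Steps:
A = -20 (A = -4*5 = -20)
126*(-54 + T) + q(-4 - A, 13) = 126*(-54 + 12) + (-4 - 1*(-20))*13 = 126*(-42) + (-4 + 20)*13 = -5292 + 16*13 = -5292 + 208 = -5084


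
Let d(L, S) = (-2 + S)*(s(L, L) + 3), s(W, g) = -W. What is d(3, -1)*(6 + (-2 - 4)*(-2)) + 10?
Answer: 10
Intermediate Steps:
d(L, S) = (-2 + S)*(3 - L) (d(L, S) = (-2 + S)*(-L + 3) = (-2 + S)*(3 - L))
d(3, -1)*(6 + (-2 - 4)*(-2)) + 10 = (-6 + 2*3 + 3*(-1) - 1*3*(-1))*(6 + (-2 - 4)*(-2)) + 10 = (-6 + 6 - 3 + 3)*(6 - 6*(-2)) + 10 = 0*(6 + 12) + 10 = 0*18 + 10 = 0 + 10 = 10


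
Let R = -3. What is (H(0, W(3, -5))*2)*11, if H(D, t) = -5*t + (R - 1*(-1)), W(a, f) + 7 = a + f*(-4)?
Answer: -1804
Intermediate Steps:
W(a, f) = -7 + a - 4*f (W(a, f) = -7 + (a + f*(-4)) = -7 + (a - 4*f) = -7 + a - 4*f)
H(D, t) = -2 - 5*t (H(D, t) = -5*t + (-3 - 1*(-1)) = -5*t + (-3 + 1) = -5*t - 2 = -2 - 5*t)
(H(0, W(3, -5))*2)*11 = ((-2 - 5*(-7 + 3 - 4*(-5)))*2)*11 = ((-2 - 5*(-7 + 3 + 20))*2)*11 = ((-2 - 5*16)*2)*11 = ((-2 - 80)*2)*11 = -82*2*11 = -164*11 = -1804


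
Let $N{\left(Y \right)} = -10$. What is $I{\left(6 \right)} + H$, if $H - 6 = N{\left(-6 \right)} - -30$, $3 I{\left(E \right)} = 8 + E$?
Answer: $\frac{92}{3} \approx 30.667$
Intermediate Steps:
$I{\left(E \right)} = \frac{8}{3} + \frac{E}{3}$ ($I{\left(E \right)} = \frac{8 + E}{3} = \frac{8}{3} + \frac{E}{3}$)
$H = 26$ ($H = 6 - -20 = 6 + \left(-10 + 30\right) = 6 + 20 = 26$)
$I{\left(6 \right)} + H = \left(\frac{8}{3} + \frac{1}{3} \cdot 6\right) + 26 = \left(\frac{8}{3} + 2\right) + 26 = \frac{14}{3} + 26 = \frac{92}{3}$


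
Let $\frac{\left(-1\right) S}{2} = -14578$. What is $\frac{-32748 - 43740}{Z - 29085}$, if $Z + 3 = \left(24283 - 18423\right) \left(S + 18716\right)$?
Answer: $- \frac{9561}{35062604} \approx -0.00027268$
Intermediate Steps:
$S = 29156$ ($S = \left(-2\right) \left(-14578\right) = 29156$)
$Z = 280529917$ ($Z = -3 + \left(24283 - 18423\right) \left(29156 + 18716\right) = -3 + 5860 \cdot 47872 = -3 + 280529920 = 280529917$)
$\frac{-32748 - 43740}{Z - 29085} = \frac{-32748 - 43740}{280529917 - 29085} = - \frac{76488}{280500832} = \left(-76488\right) \frac{1}{280500832} = - \frac{9561}{35062604}$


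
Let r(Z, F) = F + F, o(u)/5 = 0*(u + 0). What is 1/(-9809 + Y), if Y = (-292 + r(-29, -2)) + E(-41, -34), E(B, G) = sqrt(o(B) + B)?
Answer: -10105/102111066 - I*sqrt(41)/102111066 ≈ -9.8961e-5 - 6.2707e-8*I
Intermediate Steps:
o(u) = 0 (o(u) = 5*(0*(u + 0)) = 5*(0*u) = 5*0 = 0)
r(Z, F) = 2*F
E(B, G) = sqrt(B) (E(B, G) = sqrt(0 + B) = sqrt(B))
Y = -296 + I*sqrt(41) (Y = (-292 + 2*(-2)) + sqrt(-41) = (-292 - 4) + I*sqrt(41) = -296 + I*sqrt(41) ≈ -296.0 + 6.4031*I)
1/(-9809 + Y) = 1/(-9809 + (-296 + I*sqrt(41))) = 1/(-10105 + I*sqrt(41))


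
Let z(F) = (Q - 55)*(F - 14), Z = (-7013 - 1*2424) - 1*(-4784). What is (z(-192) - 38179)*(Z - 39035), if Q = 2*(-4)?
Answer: 1100981288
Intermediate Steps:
Q = -8
Z = -4653 (Z = (-7013 - 2424) + 4784 = -9437 + 4784 = -4653)
z(F) = 882 - 63*F (z(F) = (-8 - 55)*(F - 14) = -63*(-14 + F) = 882 - 63*F)
(z(-192) - 38179)*(Z - 39035) = ((882 - 63*(-192)) - 38179)*(-4653 - 39035) = ((882 + 12096) - 38179)*(-43688) = (12978 - 38179)*(-43688) = -25201*(-43688) = 1100981288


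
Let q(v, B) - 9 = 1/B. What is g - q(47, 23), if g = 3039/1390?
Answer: -219223/31970 ≈ -6.8571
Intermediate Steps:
g = 3039/1390 (g = 3039*(1/1390) = 3039/1390 ≈ 2.1863)
q(v, B) = 9 + 1/B
g - q(47, 23) = 3039/1390 - (9 + 1/23) = 3039/1390 - 1*208/23 = 3039/1390 - 208/23 = -219223/31970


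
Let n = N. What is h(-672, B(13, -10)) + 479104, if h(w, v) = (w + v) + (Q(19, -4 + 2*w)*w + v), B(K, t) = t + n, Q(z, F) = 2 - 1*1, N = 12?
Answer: 477764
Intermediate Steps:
n = 12
Q(z, F) = 1 (Q(z, F) = 2 - 1 = 1)
B(K, t) = 12 + t (B(K, t) = t + 12 = 12 + t)
h(w, v) = 2*v + 2*w (h(w, v) = (w + v) + (1*w + v) = (v + w) + (w + v) = (v + w) + (v + w) = 2*v + 2*w)
h(-672, B(13, -10)) + 479104 = (2*(12 - 10) + 2*(-672)) + 479104 = (2*2 - 1344) + 479104 = (4 - 1344) + 479104 = -1340 + 479104 = 477764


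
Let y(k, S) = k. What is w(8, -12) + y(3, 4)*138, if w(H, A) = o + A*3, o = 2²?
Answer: 382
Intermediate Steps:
o = 4
w(H, A) = 4 + 3*A (w(H, A) = 4 + A*3 = 4 + 3*A)
w(8, -12) + y(3, 4)*138 = (4 + 3*(-12)) + 3*138 = (4 - 36) + 414 = -32 + 414 = 382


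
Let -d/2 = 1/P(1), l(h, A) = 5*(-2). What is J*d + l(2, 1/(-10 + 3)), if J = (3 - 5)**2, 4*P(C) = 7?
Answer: -102/7 ≈ -14.571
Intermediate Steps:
P(C) = 7/4 (P(C) = (1/4)*7 = 7/4)
J = 4 (J = (-2)**2 = 4)
l(h, A) = -10
d = -8/7 (d = -2/7/4 = -2*4/7 = -8/7 ≈ -1.1429)
J*d + l(2, 1/(-10 + 3)) = 4*(-8/7) - 10 = -32/7 - 10 = -102/7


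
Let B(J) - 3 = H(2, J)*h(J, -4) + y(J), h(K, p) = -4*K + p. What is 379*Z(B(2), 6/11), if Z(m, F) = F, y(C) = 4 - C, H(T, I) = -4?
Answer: 2274/11 ≈ 206.73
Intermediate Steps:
h(K, p) = p - 4*K
B(J) = 23 + 15*J (B(J) = 3 + (-4*(-4 - 4*J) + (4 - J)) = 3 + ((16 + 16*J) + (4 - J)) = 3 + (20 + 15*J) = 23 + 15*J)
379*Z(B(2), 6/11) = 379*(6/11) = 2274/11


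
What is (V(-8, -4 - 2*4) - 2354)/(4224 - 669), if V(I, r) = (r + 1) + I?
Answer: -791/1185 ≈ -0.66751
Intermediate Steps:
V(I, r) = 1 + I + r (V(I, r) = (1 + r) + I = 1 + I + r)
(V(-8, -4 - 2*4) - 2354)/(4224 - 669) = ((1 - 8 + (-4 - 2*4)) - 2354)/(4224 - 669) = ((1 - 8 + (-4 - 8)) - 2354)/3555 = ((1 - 8 - 12) - 2354)*(1/3555) = (-19 - 2354)*(1/3555) = -2373*1/3555 = -791/1185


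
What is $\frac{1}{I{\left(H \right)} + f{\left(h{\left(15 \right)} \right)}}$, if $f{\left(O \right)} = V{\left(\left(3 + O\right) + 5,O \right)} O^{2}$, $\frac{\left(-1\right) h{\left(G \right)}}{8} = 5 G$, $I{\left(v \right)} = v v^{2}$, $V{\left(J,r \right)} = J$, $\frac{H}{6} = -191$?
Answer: $- \frac{1}{1718180136} \approx -5.8201 \cdot 10^{-10}$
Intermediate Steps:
$H = -1146$ ($H = 6 \left(-191\right) = -1146$)
$I{\left(v \right)} = v^{3}$
$h{\left(G \right)} = - 40 G$ ($h{\left(G \right)} = - 8 \cdot 5 G = - 40 G$)
$f{\left(O \right)} = O^{2} \left(8 + O\right)$ ($f{\left(O \right)} = \left(\left(3 + O\right) + 5\right) O^{2} = \left(8 + O\right) O^{2} = O^{2} \left(8 + O\right)$)
$\frac{1}{I{\left(H \right)} + f{\left(h{\left(15 \right)} \right)}} = \frac{1}{\left(-1146\right)^{3} + \left(\left(-40\right) 15\right)^{2} \left(8 - 600\right)} = \frac{1}{-1505060136 + \left(-600\right)^{2} \left(8 - 600\right)} = \frac{1}{-1505060136 + 360000 \left(-592\right)} = \frac{1}{-1505060136 - 213120000} = \frac{1}{-1718180136} = - \frac{1}{1718180136}$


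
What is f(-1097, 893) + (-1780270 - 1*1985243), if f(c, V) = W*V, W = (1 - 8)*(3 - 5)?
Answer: -3753011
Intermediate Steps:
W = 14 (W = -7*(-2) = 14)
f(c, V) = 14*V
f(-1097, 893) + (-1780270 - 1*1985243) = 14*893 + (-1780270 - 1*1985243) = 12502 + (-1780270 - 1985243) = 12502 - 3765513 = -3753011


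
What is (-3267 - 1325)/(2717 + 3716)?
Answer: -656/919 ≈ -0.71382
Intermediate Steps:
(-3267 - 1325)/(2717 + 3716) = -4592/6433 = -4592*1/6433 = -656/919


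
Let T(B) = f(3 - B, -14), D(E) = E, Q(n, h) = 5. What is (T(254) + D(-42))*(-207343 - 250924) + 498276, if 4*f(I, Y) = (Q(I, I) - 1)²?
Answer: 17912422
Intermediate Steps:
f(I, Y) = 4 (f(I, Y) = (5 - 1)²/4 = (¼)*4² = (¼)*16 = 4)
T(B) = 4
(T(254) + D(-42))*(-207343 - 250924) + 498276 = (4 - 42)*(-207343 - 250924) + 498276 = -38*(-458267) + 498276 = 17414146 + 498276 = 17912422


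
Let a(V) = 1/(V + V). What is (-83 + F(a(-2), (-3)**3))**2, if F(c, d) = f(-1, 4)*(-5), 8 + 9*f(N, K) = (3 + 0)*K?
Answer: 588289/81 ≈ 7262.8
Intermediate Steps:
f(N, K) = -8/9 + K/3 (f(N, K) = -8/9 + ((3 + 0)*K)/9 = -8/9 + (3*K)/9 = -8/9 + K/3)
a(V) = 1/(2*V)
F(c, d) = -20/9 (F(c, d) = (-8/9 + (1/3)*4)*(-5) = (-8/9 + 4/3)*(-5) = (4/9)*(-5) = -20/9)
(-83 + F(a(-2), (-3)**3))**2 = (-83 - 20/9)**2 = (-767/9)**2 = 588289/81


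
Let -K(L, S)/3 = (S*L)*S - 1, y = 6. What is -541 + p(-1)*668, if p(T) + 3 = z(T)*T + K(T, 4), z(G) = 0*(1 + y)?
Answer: 31523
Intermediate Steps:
z(G) = 0 (z(G) = 0*(1 + 6) = 0*7 = 0)
K(L, S) = 3 - 3*L*S² (K(L, S) = -3*((S*L)*S - 1) = -3*((L*S)*S - 1) = -3*(L*S² - 1) = -3*(-1 + L*S²) = 3 - 3*L*S²)
p(T) = -48*T (p(T) = -3 + (0*T + (3 - 3*T*4²)) = -3 + (0 + (3 - 3*T*16)) = -3 + (0 + (3 - 48*T)) = -3 + (3 - 48*T) = -48*T)
-541 + p(-1)*668 = -541 - 48*(-1)*668 = -541 + 48*668 = -541 + 32064 = 31523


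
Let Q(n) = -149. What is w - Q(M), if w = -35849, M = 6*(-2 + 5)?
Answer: -35700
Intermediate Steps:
M = 18 (M = 6*3 = 18)
w - Q(M) = -35849 - 1*(-149) = -35849 + 149 = -35700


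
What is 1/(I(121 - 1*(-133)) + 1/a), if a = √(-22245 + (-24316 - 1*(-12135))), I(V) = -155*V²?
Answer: -344259311480/3442586229613770401 + I*√34426/3442586229613770401 ≈ -1.0e-7 + 5.3896e-17*I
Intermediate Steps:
a = I*√34426 (a = √(-22245 + (-24316 + 12135)) = √(-22245 - 12181) = √(-34426) = I*√34426 ≈ 185.54*I)
1/(I(121 - 1*(-133)) + 1/a) = 1/(-155*(121 - 1*(-133))² + 1/(I*√34426)) = 1/(-155*(121 + 133)² - I*√34426/34426) = 1/(-155*254² - I*√34426/34426) = 1/(-155*64516 - I*√34426/34426) = 1/(-9999980 - I*√34426/34426)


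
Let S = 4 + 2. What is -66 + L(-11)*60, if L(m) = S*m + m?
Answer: -4686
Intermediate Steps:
S = 6
L(m) = 7*m (L(m) = 6*m + m = 7*m)
-66 + L(-11)*60 = -66 + (7*(-11))*60 = -66 - 77*60 = -66 - 4620 = -4686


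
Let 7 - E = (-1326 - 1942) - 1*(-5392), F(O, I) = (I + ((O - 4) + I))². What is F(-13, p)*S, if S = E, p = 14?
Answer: -256157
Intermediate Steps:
F(O, I) = (-4 + O + 2*I)² (F(O, I) = (I + ((-4 + O) + I))² = (I + (-4 + I + O))² = (-4 + O + 2*I)²)
E = -2117 (E = 7 - ((-1326 - 1942) - 1*(-5392)) = 7 - (-3268 + 5392) = 7 - 1*2124 = 7 - 2124 = -2117)
S = -2117
F(-13, p)*S = (-4 - 13 + 2*14)²*(-2117) = (-4 - 13 + 28)²*(-2117) = 11²*(-2117) = 121*(-2117) = -256157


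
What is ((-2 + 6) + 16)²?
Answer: 400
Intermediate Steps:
((-2 + 6) + 16)² = (4 + 16)² = 20² = 400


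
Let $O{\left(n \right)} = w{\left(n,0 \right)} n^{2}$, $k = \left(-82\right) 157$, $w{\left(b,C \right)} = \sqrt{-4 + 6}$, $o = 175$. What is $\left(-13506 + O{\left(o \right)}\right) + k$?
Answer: $-26380 + 30625 \sqrt{2} \approx 16930.0$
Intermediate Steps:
$w{\left(b,C \right)} = \sqrt{2}$
$k = -12874$
$O{\left(n \right)} = \sqrt{2} n^{2}$
$\left(-13506 + O{\left(o \right)}\right) + k = \left(-13506 + \sqrt{2} \cdot 175^{2}\right) - 12874 = \left(-13506 + \sqrt{2} \cdot 30625\right) - 12874 = \left(-13506 + 30625 \sqrt{2}\right) - 12874 = -26380 + 30625 \sqrt{2}$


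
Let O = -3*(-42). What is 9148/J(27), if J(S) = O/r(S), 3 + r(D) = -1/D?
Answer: -375068/1701 ≈ -220.50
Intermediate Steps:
r(D) = -3 - 1/D
O = 126
J(S) = 126/(-3 - 1/S)
9148/J(27) = 9148/((-126*27/(1 + 3*27))) = 9148/((-126*27/(1 + 81))) = 9148/((-126*27/82)) = 9148/((-126*27*1/82)) = 9148/(-1701/41) = 9148*(-41/1701) = -375068/1701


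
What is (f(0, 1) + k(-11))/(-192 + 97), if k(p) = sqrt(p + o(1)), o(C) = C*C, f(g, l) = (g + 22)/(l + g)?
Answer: -22/95 - I*sqrt(10)/95 ≈ -0.23158 - 0.033287*I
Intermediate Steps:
f(g, l) = (22 + g)/(g + l)
o(C) = C**2
k(p) = sqrt(1 + p) (k(p) = sqrt(p + 1**2) = sqrt(p + 1) = sqrt(1 + p))
(f(0, 1) + k(-11))/(-192 + 97) = ((22 + 0)/(0 + 1) + sqrt(1 - 11))/(-192 + 97) = (22/1 + sqrt(-10))/(-95) = (1*22 + I*sqrt(10))*(-1/95) = (22 + I*sqrt(10))*(-1/95) = -22/95 - I*sqrt(10)/95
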